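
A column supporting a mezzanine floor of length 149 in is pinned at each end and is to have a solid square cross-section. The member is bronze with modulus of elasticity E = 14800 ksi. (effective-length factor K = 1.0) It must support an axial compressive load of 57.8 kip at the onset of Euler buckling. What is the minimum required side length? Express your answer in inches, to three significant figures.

L_e = K·L = 1 × 149 = 149.0 in
Required I = P_cr·L_e²/(π²E) = 5.780×10^4 × 149.0² / (π² × 1.48×10^7) = 8.785 in⁴
Solid square: I = a⁴/12  ⇒  a = (12I)^(1/4) = (12×8.785)^(1/4) = 3.20 in

a ≈ 3.20 in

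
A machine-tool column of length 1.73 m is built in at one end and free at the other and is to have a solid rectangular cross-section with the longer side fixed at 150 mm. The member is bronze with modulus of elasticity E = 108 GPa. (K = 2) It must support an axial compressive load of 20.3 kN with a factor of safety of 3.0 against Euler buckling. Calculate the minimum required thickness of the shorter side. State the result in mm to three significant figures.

Required P_cr = n·P = 3.0 × 20.3 = 60.90 kN
L_e = K·L = 2 × 1.73 = 3.460 m
Required I = P_cr·L_e²/(π²E) = 6.090×10^4 × 3.460² / (π² × 1.08×10^11) = 6.840×10^-7 m⁴
I_req = 6.840×10^5 mm⁴
Rectangle, weak axis: I_min = h·b³/12 with h = 150 mm fixed  ⇒  b = (12I/h)^(1/3) = 38.0 mm

b ≈ 38.0 mm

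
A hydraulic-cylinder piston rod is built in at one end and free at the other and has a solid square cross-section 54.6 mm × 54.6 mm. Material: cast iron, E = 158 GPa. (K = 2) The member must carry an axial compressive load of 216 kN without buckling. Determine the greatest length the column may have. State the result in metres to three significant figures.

I = a⁴/12 = 54.6⁴/12 = 7.406×10^5 mm⁴
I = 7.406×10^-7 m⁴
At the buckling limit P_cr = P = 2.160×10^5 N
From P_cr = π²EI/(K·L)²:  L = (1/K)·√(π²EI/P_cr) = (1/2)·√(π²×1.58×10^11×7.406×10^-7/2.160×10^5)
L = 1.16 m

L_max ≈ 1.16 m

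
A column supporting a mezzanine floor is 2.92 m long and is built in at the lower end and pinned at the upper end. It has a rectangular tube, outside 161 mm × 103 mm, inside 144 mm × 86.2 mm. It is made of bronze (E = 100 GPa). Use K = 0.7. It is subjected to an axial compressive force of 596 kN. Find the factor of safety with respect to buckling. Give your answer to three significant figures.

Weak-axis I_min = (h_o·b_o³ − h_i·b_i³)/12 with b_o = 103, b_i = 86.20 mm (shorter outer/inner sides).
I_min = (161×103³ − 144.0×86.20³)/12 = 6.975×10^6 mm⁴
I = 6.975×10^6 mm⁴ = 6.975×10^-6 m⁴
Effective length L_e = K·L = 0.7 × 2.92 = 2.044 m
P_cr = π²EI / L_e² = π² × 100×10⁹ × 6.975×10^-6 / 2.044² = 1.648×10^6 N
Factor of safety n = P_cr / P = 1647.6 / 596 = 2.76

n ≈ 2.76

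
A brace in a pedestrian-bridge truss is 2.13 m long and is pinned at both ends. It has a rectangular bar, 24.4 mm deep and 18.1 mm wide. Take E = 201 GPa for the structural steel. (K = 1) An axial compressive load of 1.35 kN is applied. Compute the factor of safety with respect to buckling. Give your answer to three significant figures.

Buckling occurs about the weak axis: I_min = h·b³/12 with b = 18.1 mm (the shorter side).
I_min = 24.4×18.1³/12 = 1.206×10^4 mm⁴
I = 1.206×10^4 mm⁴ = 1.206×10^-8 m⁴
Effective length L_e = K·L = 1 × 2.13 = 2.130 m
P_cr = π²EI / L_e² = π² × 201×10⁹ × 1.206×10^-8 / 2.130² = 5.272×10^3 N
Factor of safety n = P_cr / P = 5.2721 / 1.35 = 3.91

n ≈ 3.91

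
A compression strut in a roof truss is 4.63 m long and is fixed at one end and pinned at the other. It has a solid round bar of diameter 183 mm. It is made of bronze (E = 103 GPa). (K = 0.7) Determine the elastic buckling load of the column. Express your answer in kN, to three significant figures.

P_cr ≈ 5330 kN

I = πd⁴/64 = π×183⁴/64 = 5.505×10^7 mm⁴
I = 5.505×10^7 mm⁴ = 5.505×10^-5 m⁴
Effective length L_e = K·L = 0.7 × 4.63 = 3.241 m
P_cr = π²EI / L_e² = π² × 103×10⁹ × 5.505×10^-5 / 3.241² = 5.328×10^6 N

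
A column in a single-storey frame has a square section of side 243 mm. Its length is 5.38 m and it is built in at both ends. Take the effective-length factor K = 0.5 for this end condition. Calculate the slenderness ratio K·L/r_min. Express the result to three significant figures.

λ ≈ 38.3

For a square r = a/√12 = 243/√12 = 70.15 mm
L_e = K·L = 0.5 × 5.38 m = 2.690 m = 2690.0 mm
λ = L_e / r_min = 2690.0 / 70.15 = 38.3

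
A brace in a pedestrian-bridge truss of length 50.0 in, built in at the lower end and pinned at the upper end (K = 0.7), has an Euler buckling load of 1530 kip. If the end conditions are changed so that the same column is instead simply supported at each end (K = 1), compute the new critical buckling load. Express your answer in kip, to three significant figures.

P_cr ≈ 750 kip

P_cr ∝ 1/K², so P_cr,new = P_cr,old × (K_old/K_new)² = 1530 × (0.7/1)²
= 1530 × 0.4900 = 750 kip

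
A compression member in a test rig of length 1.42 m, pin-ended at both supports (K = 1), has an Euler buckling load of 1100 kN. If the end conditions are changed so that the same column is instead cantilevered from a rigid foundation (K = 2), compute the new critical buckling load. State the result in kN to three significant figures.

P_cr ≈ 275 kN

P_cr ∝ 1/K², so P_cr,new = P_cr,old × (K_old/K_new)² = 1100 × (1/2)²
= 1100 × 0.2500 = 275 kN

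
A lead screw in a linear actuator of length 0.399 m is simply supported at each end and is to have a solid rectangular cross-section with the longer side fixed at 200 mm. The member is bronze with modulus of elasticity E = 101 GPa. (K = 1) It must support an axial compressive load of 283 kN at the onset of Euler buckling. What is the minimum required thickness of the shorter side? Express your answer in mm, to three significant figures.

b ≈ 13.9 mm

L_e = K·L = 1 × 0.399 = 0.3990 m
Required I = P_cr·L_e²/(π²E) = 2.830×10^5 × 0.3990² / (π² × 1.01×10^11) = 4.520×10^-8 m⁴
I_req = 4.520×10^4 mm⁴
Rectangle, weak axis: I_min = h·b³/12 with h = 200 mm fixed  ⇒  b = (12I/h)^(1/3) = 13.9 mm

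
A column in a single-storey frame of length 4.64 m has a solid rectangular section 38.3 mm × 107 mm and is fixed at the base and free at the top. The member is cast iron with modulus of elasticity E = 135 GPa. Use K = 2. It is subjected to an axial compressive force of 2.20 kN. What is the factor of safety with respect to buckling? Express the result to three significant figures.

Buckling occurs about the weak axis: I_min = h·b³/12 with b = 38.3 mm (the shorter side).
I_min = 107×38.3³/12 = 5.010×10^5 mm⁴
I = 5.010×10^5 mm⁴ = 5.010×10^-7 m⁴
Effective length L_e = K·L = 2 × 4.64 = 9.280 m
P_cr = π²EI / L_e² = π² × 135×10⁹ × 5.010×10^-7 / 9.280² = 7.751×10^3 N
Factor of safety n = P_cr / P = 7.7506 / 2.20 = 3.52

n ≈ 3.52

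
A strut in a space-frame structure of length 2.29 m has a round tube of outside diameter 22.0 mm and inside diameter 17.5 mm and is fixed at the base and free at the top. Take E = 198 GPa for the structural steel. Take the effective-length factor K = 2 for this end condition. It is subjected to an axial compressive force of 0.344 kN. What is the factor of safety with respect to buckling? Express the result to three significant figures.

d_o = 22.0 mm, d_i = 17.5 mm
I = π(d_o⁴ − d_i⁴)/64 = π(22.0⁴ − 17.50⁴)/64 = 6.895×10^3 mm⁴
I = 6.895×10^3 mm⁴ = 6.895×10^-9 m⁴
Effective length L_e = K·L = 2 × 2.29 = 4.580 m
P_cr = π²EI / L_e² = π² × 198×10⁹ × 6.895×10^-9 / 4.580² = 642.4 N
Factor of safety n = P_cr / P = 0.64236 / 0.344 = 1.87

n ≈ 1.87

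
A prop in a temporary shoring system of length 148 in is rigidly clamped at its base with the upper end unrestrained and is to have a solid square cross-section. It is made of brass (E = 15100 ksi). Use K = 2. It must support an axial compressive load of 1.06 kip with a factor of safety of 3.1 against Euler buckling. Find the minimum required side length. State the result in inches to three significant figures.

Required P_cr = n·P = 3.1 × 1.06 = 3.286 kip
L_e = K·L = 2 × 148 = 296.0 in
Required I = P_cr·L_e²/(π²E) = 3.286×10^3 × 296.0² / (π² × 1.51×10^7) = 1.932 in⁴
Solid square: I = a⁴/12  ⇒  a = (12I)^(1/4) = (12×1.932)^(1/4) = 2.19 in

a ≈ 2.19 in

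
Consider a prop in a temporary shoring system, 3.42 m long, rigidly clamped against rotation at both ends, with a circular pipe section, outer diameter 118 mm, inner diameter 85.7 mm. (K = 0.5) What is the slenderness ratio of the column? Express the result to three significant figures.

λ ≈ 46.9

d_o = 118 mm, d_i = 85.7 mm
I = π(d_o⁴ − d_i⁴)/64 = π(118⁴ − 85.70⁴)/64 = 6.869×10^6 mm⁴
A = 5.168×10^3 mm²;  r_min = √(I/A) = √(6.869×10^6/5.168×10^3) = 36.46 mm
L_e = K·L = 0.5 × 3.42 m = 1.710 m = 1710.0 mm
λ = L_e / r_min = 1710.0 / 36.46 = 46.9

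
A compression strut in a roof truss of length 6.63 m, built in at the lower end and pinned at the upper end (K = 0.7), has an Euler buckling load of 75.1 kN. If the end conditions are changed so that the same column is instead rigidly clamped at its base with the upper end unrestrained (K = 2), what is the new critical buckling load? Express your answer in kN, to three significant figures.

P_cr ≈ 9.20 kN

P_cr ∝ 1/K², so P_cr,new = P_cr,old × (K_old/K_new)² = 75.1 × (0.7/2)²
= 75.1 × 0.1225 = 9.20 kN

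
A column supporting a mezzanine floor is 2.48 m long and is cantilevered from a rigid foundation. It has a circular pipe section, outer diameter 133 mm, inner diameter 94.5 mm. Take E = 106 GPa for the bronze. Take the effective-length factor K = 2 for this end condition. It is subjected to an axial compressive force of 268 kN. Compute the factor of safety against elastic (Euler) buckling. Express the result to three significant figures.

d_o = 133 mm, d_i = 94.5 mm
I = π(d_o⁴ − d_i⁴)/64 = π(133⁴ − 94.50⁴)/64 = 1.144×10^7 mm⁴
I = 1.144×10^7 mm⁴ = 1.144×10^-5 m⁴
Effective length L_e = K·L = 2 × 2.48 = 4.960 m
P_cr = π²EI / L_e² = π² × 106×10⁹ × 1.144×10^-5 / 4.960² = 4.867×10^5 N
Factor of safety n = P_cr / P = 486.69 / 268 = 1.82

n ≈ 1.82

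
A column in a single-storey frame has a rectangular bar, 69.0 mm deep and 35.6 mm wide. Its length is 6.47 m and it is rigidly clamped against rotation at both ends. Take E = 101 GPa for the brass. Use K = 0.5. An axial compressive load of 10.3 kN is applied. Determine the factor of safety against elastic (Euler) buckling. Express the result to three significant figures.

Buckling occurs about the weak axis: I_min = h·b³/12 with b = 35.6 mm (the shorter side).
I_min = 69.0×35.6³/12 = 2.594×10^5 mm⁴
I = 2.594×10^5 mm⁴ = 2.594×10^-7 m⁴
Effective length L_e = K·L = 0.5 × 6.47 = 3.235 m
P_cr = π²EI / L_e² = π² × 101×10⁹ × 2.594×10^-7 / 3.235² = 2.471×10^4 N
Factor of safety n = P_cr / P = 24.711 / 10.3 = 2.40

n ≈ 2.40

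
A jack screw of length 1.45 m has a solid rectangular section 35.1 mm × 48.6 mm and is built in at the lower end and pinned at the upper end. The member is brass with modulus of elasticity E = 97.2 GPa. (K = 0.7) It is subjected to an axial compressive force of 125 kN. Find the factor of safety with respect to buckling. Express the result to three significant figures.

Buckling occurs about the weak axis: I_min = h·b³/12 with b = 35.1 mm (the shorter side).
I_min = 48.6×35.1³/12 = 1.751×10^5 mm⁴
I = 1.751×10^5 mm⁴ = 1.751×10^-7 m⁴
Effective length L_e = K·L = 0.7 × 1.45 = 1.015 m
P_cr = π²EI / L_e² = π² × 97.2×10⁹ × 1.751×10^-7 / 1.015² = 1.631×10^5 N
Factor of safety n = P_cr / P = 163.08 / 125 = 1.30

n ≈ 1.30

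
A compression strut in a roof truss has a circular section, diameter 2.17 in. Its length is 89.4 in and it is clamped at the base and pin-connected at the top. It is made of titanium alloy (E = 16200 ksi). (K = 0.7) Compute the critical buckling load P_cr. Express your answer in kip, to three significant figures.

I = πd⁴/64 = π×2.17⁴/64 = 1.088 in⁴
Effective length L_e = K·L = 0.7 × 89.4 = 62.58 in
P_cr = π²EI / L_e² = π² × 16200×10³ × 1.088 / 62.58² = 4.444×10^4 lb

P_cr ≈ 44.4 kip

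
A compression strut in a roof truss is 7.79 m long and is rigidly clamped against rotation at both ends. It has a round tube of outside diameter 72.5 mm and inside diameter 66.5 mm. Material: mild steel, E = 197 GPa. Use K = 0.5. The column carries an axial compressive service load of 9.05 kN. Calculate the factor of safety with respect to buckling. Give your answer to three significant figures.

n ≈ 5.61

d_o = 72.5 mm, d_i = 66.5 mm
I = π(d_o⁴ − d_i⁴)/64 = π(72.5⁴ − 66.50⁴)/64 = 3.962×10^5 mm⁴
I = 3.962×10^5 mm⁴ = 3.962×10^-7 m⁴
Effective length L_e = K·L = 0.5 × 7.79 = 3.895 m
P_cr = π²EI / L_e² = π² × 197×10⁹ × 3.962×10^-7 / 3.895² = 5.078×10^4 N
Factor of safety n = P_cr / P = 50.780 / 9.05 = 5.61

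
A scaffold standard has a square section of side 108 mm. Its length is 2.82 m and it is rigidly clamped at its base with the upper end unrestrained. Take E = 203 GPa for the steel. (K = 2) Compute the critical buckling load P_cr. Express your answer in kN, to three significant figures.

P_cr ≈ 714 kN

I = a⁴/12 = 108⁴/12 = 1.134×10^7 mm⁴
I = 1.134×10^7 mm⁴ = 1.134×10^-5 m⁴
Effective length L_e = K·L = 2 × 2.82 = 5.640 m
P_cr = π²EI / L_e² = π² × 203×10⁹ × 1.134×10^-5 / 5.640² = 7.141×10^5 N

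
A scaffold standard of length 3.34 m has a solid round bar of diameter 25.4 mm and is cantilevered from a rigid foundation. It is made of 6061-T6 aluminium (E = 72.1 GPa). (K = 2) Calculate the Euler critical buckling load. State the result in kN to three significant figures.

I = πd⁴/64 = π×25.4⁴/64 = 2.043×10^4 mm⁴
I = 2.043×10^4 mm⁴ = 2.043×10^-8 m⁴
Effective length L_e = K·L = 2 × 3.34 = 6.680 m
P_cr = π²EI / L_e² = π² × 72.1×10⁹ × 2.043×10^-8 / 6.680² = 325.8 N

P_cr ≈ 0.326 kN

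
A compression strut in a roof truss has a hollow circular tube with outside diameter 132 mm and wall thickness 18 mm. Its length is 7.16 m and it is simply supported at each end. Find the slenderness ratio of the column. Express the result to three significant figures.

Inner diameter d_i = 132 − 2×18 = 96.00 mm
I = π(d_o⁴ − d_i⁴)/64 = π(132⁴ − 96.00⁴)/64 = 1.073×10^7 mm⁴
A = 6.447×10^3 mm²;  r_min = √(I/A) = √(1.073×10^7/6.447×10^3) = 40.80 mm
L_e = K·L = 1 × 7.16 m = 7.160 m = 7160.0 mm
λ = L_e / r_min = 7160.0 / 40.80 = 175

λ ≈ 175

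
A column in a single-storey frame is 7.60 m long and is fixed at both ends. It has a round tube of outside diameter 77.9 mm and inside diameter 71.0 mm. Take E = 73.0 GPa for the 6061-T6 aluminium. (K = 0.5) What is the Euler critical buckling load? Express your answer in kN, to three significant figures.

d_o = 77.9 mm, d_i = 71.0 mm
I = π(d_o⁴ − d_i⁴)/64 = π(77.9⁴ − 71.00⁴)/64 = 5.603×10^5 mm⁴
I = 5.603×10^5 mm⁴ = 5.603×10^-7 m⁴
Effective length L_e = K·L = 0.5 × 7.60 = 3.800 m
P_cr = π²EI / L_e² = π² × 73.0×10⁹ × 5.603×10^-7 / 3.800² = 2.796×10^4 N

P_cr ≈ 28.0 kN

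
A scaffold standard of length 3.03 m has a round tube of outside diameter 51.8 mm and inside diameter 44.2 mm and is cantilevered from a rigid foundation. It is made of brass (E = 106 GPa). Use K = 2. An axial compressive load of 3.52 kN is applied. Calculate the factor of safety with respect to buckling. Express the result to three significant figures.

d_o = 51.8 mm, d_i = 44.2 mm
I = π(d_o⁴ − d_i⁴)/64 = π(51.8⁴ − 44.20⁴)/64 = 1.661×10^5 mm⁴
I = 1.661×10^5 mm⁴ = 1.661×10^-7 m⁴
Effective length L_e = K·L = 2 × 3.03 = 6.060 m
P_cr = π²EI / L_e² = π² × 106×10⁹ × 1.661×10^-7 / 6.060² = 4.731×10^3 N
Factor of safety n = P_cr / P = 4.7309 / 3.52 = 1.34

n ≈ 1.34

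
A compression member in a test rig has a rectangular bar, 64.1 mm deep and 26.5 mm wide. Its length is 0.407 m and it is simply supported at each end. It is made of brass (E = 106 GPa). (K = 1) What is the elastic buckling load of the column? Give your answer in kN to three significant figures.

Buckling occurs about the weak axis: I_min = h·b³/12 with b = 26.5 mm (the shorter side).
I_min = 64.1×26.5³/12 = 9.941×10^4 mm⁴
I = 9.941×10^4 mm⁴ = 9.941×10^-8 m⁴
Effective length L_e = K·L = 1 × 0.407 = 0.4070 m
P_cr = π²EI / L_e² = π² × 106×10⁹ × 9.941×10^-8 / 0.4070² = 6.278×10^5 N

P_cr ≈ 628 kN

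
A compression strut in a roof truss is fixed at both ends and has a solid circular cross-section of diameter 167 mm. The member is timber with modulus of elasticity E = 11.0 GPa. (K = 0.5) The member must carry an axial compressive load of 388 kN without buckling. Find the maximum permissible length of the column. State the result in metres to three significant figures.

I = πd⁴/64 = π×167⁴/64 = 3.818×10^7 mm⁴
I = 3.818×10^-5 m⁴
At the buckling limit P_cr = P = 3.880×10^5 N
From P_cr = π²EI/(K·L)²:  L = (1/K)·√(π²EI/P_cr) = (1/0.5)·√(π²×1.10×10^10×3.818×10^-5/3.880×10^5)
L = 6.54 m

L_max ≈ 6.54 m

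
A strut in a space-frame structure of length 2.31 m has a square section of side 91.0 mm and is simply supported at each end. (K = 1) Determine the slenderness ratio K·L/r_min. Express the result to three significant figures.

I = a⁴/12 = 91.0⁴/12 = 5.715×10^6 mm⁴
A = 8.281×10^3 mm²;  r_min = √(I/A) = √(5.715×10^6/8.281×10^3) = 26.27 mm
L_e = K·L = 1 × 2.31 m = 2.310 m = 2310.0 mm
λ = L_e / r_min = 2310.0 / 26.27 = 87.9

λ ≈ 87.9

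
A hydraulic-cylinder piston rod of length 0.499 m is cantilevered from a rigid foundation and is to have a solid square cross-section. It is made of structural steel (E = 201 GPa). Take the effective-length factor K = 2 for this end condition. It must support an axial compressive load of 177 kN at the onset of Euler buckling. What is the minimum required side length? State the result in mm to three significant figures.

L_e = K·L = 2 × 0.499 = 0.9980 m
Required I = P_cr·L_e²/(π²E) = 1.770×10^5 × 0.9980² / (π² × 2.01×10^11) = 8.887×10^-8 m⁴
I_req = 8.887×10^4 mm⁴
Solid square: I = a⁴/12  ⇒  a = (12I)^(1/4) = (12×8.887×10^4)^(1/4) = 32.1 mm

a ≈ 32.1 mm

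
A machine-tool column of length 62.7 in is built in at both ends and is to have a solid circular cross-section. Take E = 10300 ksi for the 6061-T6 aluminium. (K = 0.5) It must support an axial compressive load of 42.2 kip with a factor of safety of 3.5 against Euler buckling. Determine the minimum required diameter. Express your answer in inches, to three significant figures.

d ≈ 2.32 in

Required P_cr = n·P = 3.5 × 42.2 = 147.7 kip
L_e = K·L = 0.5 × 62.7 = 31.35 in
Required I = P_cr·L_e²/(π²E) = 1.477×10^5 × 31.35² / (π² × 1.03×10^7) = 1.428 in⁴
Solid circle: I = πd⁴/64  ⇒  d = (64I/π)^(1/4) = (64×1.428/π)^(1/4) = 2.32 in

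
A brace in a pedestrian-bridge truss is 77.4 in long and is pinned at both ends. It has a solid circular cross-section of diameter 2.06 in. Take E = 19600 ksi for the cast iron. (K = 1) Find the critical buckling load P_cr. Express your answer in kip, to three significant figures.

I = πd⁴/64 = π×2.06⁴/64 = 0.8840 in⁴
Effective length L_e = K·L = 1 × 77.4 = 77.40 in
P_cr = π²EI / L_e² = π² × 19600×10³ × 0.8840 / 77.40² = 2.854×10^4 lb

P_cr ≈ 28.5 kip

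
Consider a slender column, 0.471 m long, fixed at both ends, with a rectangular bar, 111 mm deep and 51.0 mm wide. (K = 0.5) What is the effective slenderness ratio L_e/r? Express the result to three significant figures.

For a rectangle r_min = b/√12 = 51.0/√12 = 14.72 mm
L_e = K·L = 0.5 × 0.471 m = 0.2355 m = 235.50 mm
λ = L_e / r_min = 235.50 / 14.72 = 16.0

λ ≈ 16.0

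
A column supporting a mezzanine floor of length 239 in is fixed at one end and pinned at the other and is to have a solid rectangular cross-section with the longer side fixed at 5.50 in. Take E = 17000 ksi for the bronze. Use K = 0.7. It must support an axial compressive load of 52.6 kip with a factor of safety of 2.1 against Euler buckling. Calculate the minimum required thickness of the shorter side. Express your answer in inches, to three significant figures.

Required P_cr = n·P = 2.1 × 52.6 = 110.5 kip
L_e = K·L = 0.7 × 239 = 167.3 in
Required I = P_cr·L_e²/(π²E) = 1.105×10^5 × 167.3² / (π² × 1.70×10^7) = 18.43 in⁴
Rectangle, weak axis: I_min = h·b³/12 with h = 5.50 in fixed  ⇒  b = (12I/h)^(1/3) = 3.43 in

b ≈ 3.43 in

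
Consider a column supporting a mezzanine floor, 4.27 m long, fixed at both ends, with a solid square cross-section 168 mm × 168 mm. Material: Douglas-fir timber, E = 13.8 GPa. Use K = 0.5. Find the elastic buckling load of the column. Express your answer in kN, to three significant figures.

P_cr ≈ 1980 kN

I = a⁴/12 = 168⁴/12 = 6.638×10^7 mm⁴
I = 6.638×10^7 mm⁴ = 6.638×10^-5 m⁴
Effective length L_e = K·L = 0.5 × 4.27 = 2.135 m
P_cr = π²EI / L_e² = π² × 13.8×10⁹ × 6.638×10^-5 / 2.135² = 1.984×10^6 N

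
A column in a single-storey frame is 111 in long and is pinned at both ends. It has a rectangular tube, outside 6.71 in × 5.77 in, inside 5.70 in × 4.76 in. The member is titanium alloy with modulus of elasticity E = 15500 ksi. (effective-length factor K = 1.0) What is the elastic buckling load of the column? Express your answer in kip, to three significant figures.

P_cr ≈ 698 kip

Weak-axis I_min = (h_o·b_o³ − h_i·b_i³)/12 with b_o = 5.77, b_i = 4.760 in (shorter outer/inner sides).
I_min = (6.71×5.77³ − 5.700×4.760³)/12 = 56.19 in⁴
Effective length L_e = K·L = 1 × 111 = 111.0 in
P_cr = π²EI / L_e² = π² × 15500×10³ × 56.19 / 111.0² = 6.976×10^5 lb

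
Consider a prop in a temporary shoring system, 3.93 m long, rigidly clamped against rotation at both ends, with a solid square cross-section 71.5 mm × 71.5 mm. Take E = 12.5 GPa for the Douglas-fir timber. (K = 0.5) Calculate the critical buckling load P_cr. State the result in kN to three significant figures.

P_cr ≈ 69.6 kN

I = a⁴/12 = 71.5⁴/12 = 2.178×10^6 mm⁴
I = 2.178×10^6 mm⁴ = 2.178×10^-6 m⁴
Effective length L_e = K·L = 0.5 × 3.93 = 1.965 m
P_cr = π²EI / L_e² = π² × 12.5×10⁹ × 2.178×10^-6 / 1.965² = 6.959×10^4 N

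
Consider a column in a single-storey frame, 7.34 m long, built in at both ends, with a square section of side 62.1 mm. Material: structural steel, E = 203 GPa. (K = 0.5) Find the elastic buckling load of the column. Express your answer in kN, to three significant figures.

I = a⁴/12 = 62.1⁴/12 = 1.239×10^6 mm⁴
I = 1.239×10^6 mm⁴ = 1.239×10^-6 m⁴
Effective length L_e = K·L = 0.5 × 7.34 = 3.670 m
P_cr = π²EI / L_e² = π² × 203×10⁹ × 1.239×10^-6 / 3.670² = 1.844×10^5 N

P_cr ≈ 184 kN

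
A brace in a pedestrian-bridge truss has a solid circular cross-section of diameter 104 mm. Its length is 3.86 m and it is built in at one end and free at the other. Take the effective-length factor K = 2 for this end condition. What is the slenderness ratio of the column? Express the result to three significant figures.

λ ≈ 297

I = πd⁴/64 = π×104⁴/64 = 5.743×10^6 mm⁴
A = 8.495×10^3 mm²;  r_min = √(I/A) = √(5.743×10^6/8.495×10^3) = 26.00 mm
L_e = K·L = 2 × 3.86 m = 7.720 m = 7720.0 mm
λ = L_e / r_min = 7720.0 / 26.00 = 297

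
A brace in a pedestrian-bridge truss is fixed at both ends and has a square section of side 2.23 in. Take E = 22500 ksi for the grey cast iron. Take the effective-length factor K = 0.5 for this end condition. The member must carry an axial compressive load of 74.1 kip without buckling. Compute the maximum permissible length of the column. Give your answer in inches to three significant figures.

I = a⁴/12 = 2.23⁴/12 = 2.061 in⁴
At the buckling limit P_cr = P = 7.410×10^4 lb
From P_cr = π²EI/(K·L)²:  L = (1/K)·√(π²EI/P_cr) = (1/0.5)·√(π²×2.25×10^7×2.061/7.410×10^4)
L = 157 in

L_max ≈ 157 in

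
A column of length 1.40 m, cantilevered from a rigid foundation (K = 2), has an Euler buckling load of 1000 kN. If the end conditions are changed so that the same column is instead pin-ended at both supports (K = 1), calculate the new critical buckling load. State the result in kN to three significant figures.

P_cr ∝ 1/K², so P_cr,new = P_cr,old × (K_old/K_new)² = 1000 × (2/1)²
= 1000 × 4.000 = 4000 kN

P_cr ≈ 4000 kN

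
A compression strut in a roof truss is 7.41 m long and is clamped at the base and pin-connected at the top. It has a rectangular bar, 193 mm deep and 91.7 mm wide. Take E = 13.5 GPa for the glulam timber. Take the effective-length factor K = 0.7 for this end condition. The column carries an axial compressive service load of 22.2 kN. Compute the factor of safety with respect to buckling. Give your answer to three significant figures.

n ≈ 2.77

Buckling occurs about the weak axis: I_min = h·b³/12 with b = 91.7 mm (the shorter side).
I_min = 193×91.7³/12 = 1.240×10^7 mm⁴
I = 1.240×10^7 mm⁴ = 1.240×10^-5 m⁴
Effective length L_e = K·L = 0.7 × 7.41 = 5.187 m
P_cr = π²EI / L_e² = π² × 13.5×10⁹ × 1.240×10^-5 / 5.187² = 6.142×10^4 N
Factor of safety n = P_cr / P = 61.417 / 22.2 = 2.77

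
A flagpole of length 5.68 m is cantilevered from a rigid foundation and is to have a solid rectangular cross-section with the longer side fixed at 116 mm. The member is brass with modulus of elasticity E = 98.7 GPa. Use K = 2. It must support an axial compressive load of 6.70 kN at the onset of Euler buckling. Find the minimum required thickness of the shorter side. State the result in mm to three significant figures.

b ≈ 45.1 mm

L_e = K·L = 2 × 5.68 = 11.36 m
Required I = P_cr·L_e²/(π²E) = 6.700×10^3 × 11.36² / (π² × 9.87×10^10) = 8.876×10^-7 m⁴
I_req = 8.876×10^5 mm⁴
Rectangle, weak axis: I_min = h·b³/12 with h = 116 mm fixed  ⇒  b = (12I/h)^(1/3) = 45.1 mm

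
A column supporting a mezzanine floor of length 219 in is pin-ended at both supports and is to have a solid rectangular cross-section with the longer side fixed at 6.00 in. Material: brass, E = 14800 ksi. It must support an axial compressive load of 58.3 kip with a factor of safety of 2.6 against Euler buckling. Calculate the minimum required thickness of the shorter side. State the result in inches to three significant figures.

Required P_cr = n·P = 2.6 × 58.3 = 151.6 kip
L_e = K·L = 1 × 219 = 219.0 in
Required I = P_cr·L_e²/(π²E) = 1.516×10^5 × 219.0² / (π² × 1.48×10^7) = 49.77 in⁴
Rectangle, weak axis: I_min = h·b³/12 with h = 6.00 in fixed  ⇒  b = (12I/h)^(1/3) = 4.63 in

b ≈ 4.63 in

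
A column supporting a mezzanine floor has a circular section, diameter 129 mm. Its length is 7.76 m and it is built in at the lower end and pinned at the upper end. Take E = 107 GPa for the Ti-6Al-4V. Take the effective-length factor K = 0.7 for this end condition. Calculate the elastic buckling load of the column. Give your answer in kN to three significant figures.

P_cr ≈ 487 kN

I = πd⁴/64 = π×129⁴/64 = 1.359×10^7 mm⁴
I = 1.359×10^7 mm⁴ = 1.359×10^-5 m⁴
Effective length L_e = K·L = 0.7 × 7.76 = 5.432 m
P_cr = π²EI / L_e² = π² × 107×10⁹ × 1.359×10^-5 / 5.432² = 4.865×10^5 N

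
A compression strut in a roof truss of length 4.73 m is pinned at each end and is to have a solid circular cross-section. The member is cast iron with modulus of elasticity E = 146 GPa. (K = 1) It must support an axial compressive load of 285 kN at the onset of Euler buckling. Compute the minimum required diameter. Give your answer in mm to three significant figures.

L_e = K·L = 1 × 4.73 = 4.730 m
Required I = P_cr·L_e²/(π²E) = 2.850×10^5 × 4.730² / (π² × 1.46×10^11) = 4.425×10^-6 m⁴
I_req = 4.425×10^6 mm⁴
Solid circle: I = πd⁴/64  ⇒  d = (64I/π)^(1/4) = (64×4.425×10^6/π)^(1/4) = 97.4 mm

d ≈ 97.4 mm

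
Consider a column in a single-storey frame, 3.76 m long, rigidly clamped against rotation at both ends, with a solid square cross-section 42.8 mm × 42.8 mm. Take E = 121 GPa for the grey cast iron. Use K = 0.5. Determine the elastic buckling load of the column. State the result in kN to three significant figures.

P_cr ≈ 94.5 kN

I = a⁴/12 = 42.8⁴/12 = 2.796×10^5 mm⁴
I = 2.796×10^5 mm⁴ = 2.796×10^-7 m⁴
Effective length L_e = K·L = 0.5 × 3.76 = 1.880 m
P_cr = π²EI / L_e² = π² × 121×10⁹ × 2.796×10^-7 / 1.880² = 9.449×10^4 N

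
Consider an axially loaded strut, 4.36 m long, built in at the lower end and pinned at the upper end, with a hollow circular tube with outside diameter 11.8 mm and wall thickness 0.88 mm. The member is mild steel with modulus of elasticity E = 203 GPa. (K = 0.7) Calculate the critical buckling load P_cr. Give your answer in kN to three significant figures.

P_cr ≈ 0.0974 kN

Inner diameter d_i = 11.8 − 2×0.88 = 10.04 mm
I = π(d_o⁴ − d_i⁴)/64 = π(11.8⁴ − 10.04⁴)/64 = 452.9 mm⁴
I = 452.9 mm⁴ = 4.529×10^-10 m⁴
Effective length L_e = K·L = 0.7 × 4.36 = 3.052 m
P_cr = π²EI / L_e² = π² × 203×10⁹ × 4.529×10^-10 / 3.052² = 97.42 N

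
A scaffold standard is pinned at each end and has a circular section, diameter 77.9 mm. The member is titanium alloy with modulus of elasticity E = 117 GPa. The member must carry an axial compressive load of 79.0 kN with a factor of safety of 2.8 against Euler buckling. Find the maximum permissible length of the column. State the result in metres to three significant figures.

I = πd⁴/64 = π×77.9⁴/64 = 1.808×10^6 mm⁴
I = 1.808×10^-6 m⁴
Required critical load P_cr = n·P = 2.8 × 79.0 = 221.2 kN = 2.212×10^5 N
From P_cr = π²EI/(K·L)²:  L = (1/K)·√(π²EI/P_cr) = (1/1)·√(π²×1.17×10^11×1.808×10^-6/2.212×10^5)
L = 3.07 m

L_max ≈ 3.07 m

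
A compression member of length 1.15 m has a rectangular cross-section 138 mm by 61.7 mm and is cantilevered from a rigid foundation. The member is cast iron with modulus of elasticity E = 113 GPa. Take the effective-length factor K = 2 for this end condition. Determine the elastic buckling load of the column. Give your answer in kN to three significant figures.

P_cr ≈ 569 kN

Buckling occurs about the weak axis: I_min = h·b³/12 with b = 61.7 mm (the shorter side).
I_min = 138×61.7³/12 = 2.701×10^6 mm⁴
I = 2.701×10^6 mm⁴ = 2.701×10^-6 m⁴
Effective length L_e = K·L = 2 × 1.15 = 2.300 m
P_cr = π²EI / L_e² = π² × 113×10⁹ × 2.701×10^-6 / 2.300² = 5.695×10^5 N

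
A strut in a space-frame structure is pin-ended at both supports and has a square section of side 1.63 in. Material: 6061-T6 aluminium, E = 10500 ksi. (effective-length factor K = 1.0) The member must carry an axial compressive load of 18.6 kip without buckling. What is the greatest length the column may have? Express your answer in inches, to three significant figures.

I = a⁴/12 = 1.63⁴/12 = 0.5883 in⁴
At the buckling limit P_cr = P = 1.860×10^4 lb
From P_cr = π²EI/(K·L)²:  L = (1/K)·√(π²EI/P_cr) = (1/1)·√(π²×1.05×10^7×0.5883/1.860×10^4)
L = 57.2 in

L_max ≈ 57.2 in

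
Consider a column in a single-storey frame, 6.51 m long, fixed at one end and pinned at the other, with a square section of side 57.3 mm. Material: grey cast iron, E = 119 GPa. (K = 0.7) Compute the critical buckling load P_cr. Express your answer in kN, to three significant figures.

P_cr ≈ 50.8 kN

I = a⁴/12 = 57.3⁴/12 = 8.983×10^5 mm⁴
I = 8.983×10^5 mm⁴ = 8.983×10^-7 m⁴
Effective length L_e = K·L = 0.7 × 6.51 = 4.557 m
P_cr = π²EI / L_e² = π² × 119×10⁹ × 8.983×10^-7 / 4.557² = 5.081×10^4 N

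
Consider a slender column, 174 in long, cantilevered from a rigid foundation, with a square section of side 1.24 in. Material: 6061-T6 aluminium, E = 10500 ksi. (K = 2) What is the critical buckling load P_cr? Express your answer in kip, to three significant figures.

I = a⁴/12 = 1.24⁴/12 = 0.1970 in⁴
Effective length L_e = K·L = 2 × 174 = 348.0 in
P_cr = π²EI / L_e² = π² × 10500×10³ × 0.1970 / 348.0² = 168.6 lb

P_cr ≈ 0.169 kip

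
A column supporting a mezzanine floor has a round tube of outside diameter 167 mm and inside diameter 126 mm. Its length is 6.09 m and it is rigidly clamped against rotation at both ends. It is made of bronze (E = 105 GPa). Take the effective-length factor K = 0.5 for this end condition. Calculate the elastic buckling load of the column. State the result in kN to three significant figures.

d_o = 167 mm, d_i = 126 mm
I = π(d_o⁴ − d_i⁴)/64 = π(167⁴ − 126.0⁴)/64 = 2.581×10^7 mm⁴
I = 2.581×10^7 mm⁴ = 2.581×10^-5 m⁴
Effective length L_e = K·L = 0.5 × 6.09 = 3.045 m
P_cr = π²EI / L_e² = π² × 105×10⁹ × 2.581×10^-5 / 3.045² = 2.884×10^6 N

P_cr ≈ 2880 kN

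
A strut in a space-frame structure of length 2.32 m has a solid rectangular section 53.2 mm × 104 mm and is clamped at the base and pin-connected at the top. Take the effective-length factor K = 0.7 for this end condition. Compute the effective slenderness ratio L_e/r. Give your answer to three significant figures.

For a rectangle r_min = b/√12 = 53.2/√12 = 15.36 mm
L_e = K·L = 0.7 × 2.32 m = 1.624 m = 1624.0 mm
λ = L_e / r_min = 1624.0 / 15.36 = 106

λ ≈ 106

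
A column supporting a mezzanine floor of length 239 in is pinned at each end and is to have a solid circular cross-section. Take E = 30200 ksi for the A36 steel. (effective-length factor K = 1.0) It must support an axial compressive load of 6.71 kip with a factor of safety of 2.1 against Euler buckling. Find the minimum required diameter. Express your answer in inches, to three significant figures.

d ≈ 2.72 in

Required P_cr = n·P = 2.1 × 6.71 = 14.09 kip
L_e = K·L = 1 × 239 = 239.0 in
Required I = P_cr·L_e²/(π²E) = 1.409×10^4 × 239.0² / (π² × 3.02×10^7) = 2.700 in⁴
Solid circle: I = πd⁴/64  ⇒  d = (64I/π)^(1/4) = (64×2.700/π)^(1/4) = 2.72 in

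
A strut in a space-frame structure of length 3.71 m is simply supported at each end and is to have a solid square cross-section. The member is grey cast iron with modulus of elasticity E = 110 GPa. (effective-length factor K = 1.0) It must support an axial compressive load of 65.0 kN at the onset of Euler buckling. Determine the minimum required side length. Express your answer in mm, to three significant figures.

L_e = K·L = 1 × 3.71 = 3.710 m
Required I = P_cr·L_e²/(π²E) = 6.500×10^4 × 3.710² / (π² × 1.10×10^11) = 8.241×10^-7 m⁴
I_req = 8.241×10^5 mm⁴
Solid square: I = a⁴/12  ⇒  a = (12I)^(1/4) = (12×8.241×10^5)^(1/4) = 56.1 mm

a ≈ 56.1 mm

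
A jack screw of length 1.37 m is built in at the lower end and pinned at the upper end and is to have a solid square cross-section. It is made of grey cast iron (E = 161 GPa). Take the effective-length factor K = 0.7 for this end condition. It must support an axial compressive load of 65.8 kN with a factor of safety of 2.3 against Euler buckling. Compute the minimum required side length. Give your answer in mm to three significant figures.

Required P_cr = n·P = 2.3 × 65.8 = 151.3 kN
L_e = K·L = 0.7 × 1.37 = 0.9590 m
Required I = P_cr·L_e²/(π²E) = 1.513×10^5 × 0.9590² / (π² × 1.61×10^11) = 8.759×10^-8 m⁴
I_req = 8.759×10^4 mm⁴
Solid square: I = a⁴/12  ⇒  a = (12I)^(1/4) = (12×8.759×10^4)^(1/4) = 32.0 mm

a ≈ 32.0 mm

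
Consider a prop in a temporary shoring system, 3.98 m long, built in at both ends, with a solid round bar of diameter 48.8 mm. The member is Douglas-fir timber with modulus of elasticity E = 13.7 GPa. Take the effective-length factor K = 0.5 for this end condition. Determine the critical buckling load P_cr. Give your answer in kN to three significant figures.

I = πd⁴/64 = π×48.8⁴/64 = 2.784×10^5 mm⁴
I = 2.784×10^5 mm⁴ = 2.784×10^-7 m⁴
Effective length L_e = K·L = 0.5 × 3.98 = 1.990 m
P_cr = π²EI / L_e² = π² × 13.7×10⁹ × 2.784×10^-7 / 1.990² = 9.505×10^3 N

P_cr ≈ 9.51 kN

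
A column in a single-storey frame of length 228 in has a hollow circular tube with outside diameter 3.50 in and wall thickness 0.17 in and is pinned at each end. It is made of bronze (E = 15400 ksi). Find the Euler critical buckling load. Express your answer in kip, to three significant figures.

P_cr ≈ 7.23 kip

Inner diameter d_i = 3.50 − 2×0.17 = 3.160 in
I = π(d_o⁴ − d_i⁴)/64 = π(3.50⁴ − 3.160⁴)/64 = 2.472 in⁴
Effective length L_e = K·L = 1 × 228 = 228.0 in
P_cr = π²EI / L_e² = π² × 15400×10³ × 2.472 / 228.0² = 7.226×10^3 lb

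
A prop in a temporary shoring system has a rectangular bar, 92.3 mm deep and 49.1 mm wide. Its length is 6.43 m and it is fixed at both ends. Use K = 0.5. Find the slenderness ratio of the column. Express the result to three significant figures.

λ ≈ 227

For a rectangle r_min = b/√12 = 49.1/√12 = 14.17 mm
L_e = K·L = 0.5 × 6.43 m = 3.215 m = 3215.0 mm
λ = L_e / r_min = 3215.0 / 14.17 = 227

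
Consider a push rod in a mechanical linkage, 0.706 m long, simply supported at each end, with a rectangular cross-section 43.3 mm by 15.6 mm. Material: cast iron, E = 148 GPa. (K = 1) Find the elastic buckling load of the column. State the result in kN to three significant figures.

Buckling occurs about the weak axis: I_min = h·b³/12 with b = 15.6 mm (the shorter side).
I_min = 43.3×15.6³/12 = 1.370×10^4 mm⁴
I = 1.370×10^4 mm⁴ = 1.370×10^-8 m⁴
Effective length L_e = K·L = 1 × 0.706 = 0.7060 m
P_cr = π²EI / L_e² = π² × 148×10⁹ × 1.370×10^-8 / 0.7060² = 4.015×10^4 N

P_cr ≈ 40.1 kN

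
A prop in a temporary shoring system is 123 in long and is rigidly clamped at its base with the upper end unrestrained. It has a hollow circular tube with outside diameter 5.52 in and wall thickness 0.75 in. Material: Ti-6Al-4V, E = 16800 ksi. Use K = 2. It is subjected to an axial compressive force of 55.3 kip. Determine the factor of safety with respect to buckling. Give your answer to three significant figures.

n ≈ 1.62

Inner diameter d_i = 5.52 − 2×0.75 = 4.020 in
I = π(d_o⁴ − d_i⁴)/64 = π(5.52⁴ − 4.020⁴)/64 = 32.76 in⁴
Effective length L_e = K·L = 2 × 123 = 246.0 in
P_cr = π²EI / L_e² = π² × 16800×10³ × 32.76 / 246.0² = 8.975×10^4 lb
Factor of safety n = P_cr / P = 89.747 / 55.3 = 1.62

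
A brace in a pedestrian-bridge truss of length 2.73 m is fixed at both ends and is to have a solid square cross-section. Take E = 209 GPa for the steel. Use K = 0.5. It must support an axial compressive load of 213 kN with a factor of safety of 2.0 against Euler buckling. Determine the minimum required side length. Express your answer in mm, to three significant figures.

a ≈ 46.4 mm

Required P_cr = n·P = 2.0 × 213 = 426.0 kN
L_e = K·L = 0.5 × 2.73 = 1.365 m
Required I = P_cr·L_e²/(π²E) = 4.260×10^5 × 1.365² / (π² × 2.09×10^11) = 3.848×10^-7 m⁴
I_req = 3.848×10^5 mm⁴
Solid square: I = a⁴/12  ⇒  a = (12I)^(1/4) = (12×3.848×10^5)^(1/4) = 46.4 mm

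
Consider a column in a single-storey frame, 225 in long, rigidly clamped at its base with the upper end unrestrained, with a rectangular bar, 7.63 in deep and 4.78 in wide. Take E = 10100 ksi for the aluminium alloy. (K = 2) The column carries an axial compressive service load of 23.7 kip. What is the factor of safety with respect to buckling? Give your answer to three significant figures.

n ≈ 1.44

Buckling occurs about the weak axis: I_min = h·b³/12 with b = 4.78 in (the shorter side).
I_min = 7.63×4.78³/12 = 69.44 in⁴
Effective length L_e = K·L = 2 × 225 = 450.0 in
P_cr = π²EI / L_e² = π² × 10100×10³ × 69.44 / 450.0² = 3.418×10^4 lb
Factor of safety n = P_cr / P = 34.184 / 23.7 = 1.44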